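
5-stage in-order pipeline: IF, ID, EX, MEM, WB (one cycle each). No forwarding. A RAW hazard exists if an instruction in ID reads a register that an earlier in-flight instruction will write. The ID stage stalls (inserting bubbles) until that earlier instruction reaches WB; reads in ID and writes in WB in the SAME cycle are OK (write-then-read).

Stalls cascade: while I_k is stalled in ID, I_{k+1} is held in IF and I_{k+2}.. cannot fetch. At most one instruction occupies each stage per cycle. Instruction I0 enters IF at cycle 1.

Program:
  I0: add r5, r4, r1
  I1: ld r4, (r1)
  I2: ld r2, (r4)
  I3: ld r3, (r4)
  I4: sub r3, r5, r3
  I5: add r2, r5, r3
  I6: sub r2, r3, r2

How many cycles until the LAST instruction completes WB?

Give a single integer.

I0 add r5 <- r4,r1: IF@1 ID@2 stall=0 (-) EX@3 MEM@4 WB@5
I1 ld r4 <- r1: IF@2 ID@3 stall=0 (-) EX@4 MEM@5 WB@6
I2 ld r2 <- r4: IF@3 ID@4 stall=2 (RAW on I1.r4 (WB@6)) EX@7 MEM@8 WB@9
I3 ld r3 <- r4: IF@4 ID@7 stall=0 (-) EX@8 MEM@9 WB@10
I4 sub r3 <- r5,r3: IF@7 ID@8 stall=2 (RAW on I3.r3 (WB@10)) EX@11 MEM@12 WB@13
I5 add r2 <- r5,r3: IF@8 ID@11 stall=2 (RAW on I4.r3 (WB@13)) EX@14 MEM@15 WB@16
I6 sub r2 <- r3,r2: IF@11 ID@14 stall=2 (RAW on I5.r2 (WB@16)) EX@17 MEM@18 WB@19

Answer: 19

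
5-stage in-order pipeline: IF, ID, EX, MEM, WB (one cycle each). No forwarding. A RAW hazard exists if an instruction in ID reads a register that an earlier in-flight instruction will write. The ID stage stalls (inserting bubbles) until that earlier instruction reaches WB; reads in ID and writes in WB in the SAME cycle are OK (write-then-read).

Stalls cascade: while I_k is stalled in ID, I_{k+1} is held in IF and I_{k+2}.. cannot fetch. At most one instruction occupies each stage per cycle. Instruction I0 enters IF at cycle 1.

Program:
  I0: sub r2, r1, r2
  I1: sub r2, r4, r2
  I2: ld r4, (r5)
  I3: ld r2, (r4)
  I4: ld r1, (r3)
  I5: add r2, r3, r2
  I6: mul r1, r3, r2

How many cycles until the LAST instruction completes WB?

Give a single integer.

I0 sub r2 <- r1,r2: IF@1 ID@2 stall=0 (-) EX@3 MEM@4 WB@5
I1 sub r2 <- r4,r2: IF@2 ID@3 stall=2 (RAW on I0.r2 (WB@5)) EX@6 MEM@7 WB@8
I2 ld r4 <- r5: IF@3 ID@6 stall=0 (-) EX@7 MEM@8 WB@9
I3 ld r2 <- r4: IF@6 ID@7 stall=2 (RAW on I2.r4 (WB@9)) EX@10 MEM@11 WB@12
I4 ld r1 <- r3: IF@7 ID@10 stall=0 (-) EX@11 MEM@12 WB@13
I5 add r2 <- r3,r2: IF@10 ID@11 stall=1 (RAW on I3.r2 (WB@12)) EX@13 MEM@14 WB@15
I6 mul r1 <- r3,r2: IF@11 ID@13 stall=2 (RAW on I5.r2 (WB@15)) EX@16 MEM@17 WB@18

Answer: 18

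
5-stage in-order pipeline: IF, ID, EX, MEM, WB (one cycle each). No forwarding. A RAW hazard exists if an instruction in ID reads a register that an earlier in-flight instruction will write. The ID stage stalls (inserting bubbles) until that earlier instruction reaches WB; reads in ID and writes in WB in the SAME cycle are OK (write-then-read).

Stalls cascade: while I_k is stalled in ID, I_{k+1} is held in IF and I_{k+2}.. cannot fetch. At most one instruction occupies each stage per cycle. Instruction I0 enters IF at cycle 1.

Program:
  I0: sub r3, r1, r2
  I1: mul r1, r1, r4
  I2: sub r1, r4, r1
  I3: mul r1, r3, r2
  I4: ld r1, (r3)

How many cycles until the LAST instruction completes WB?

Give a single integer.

I0 sub r3 <- r1,r2: IF@1 ID@2 stall=0 (-) EX@3 MEM@4 WB@5
I1 mul r1 <- r1,r4: IF@2 ID@3 stall=0 (-) EX@4 MEM@5 WB@6
I2 sub r1 <- r4,r1: IF@3 ID@4 stall=2 (RAW on I1.r1 (WB@6)) EX@7 MEM@8 WB@9
I3 mul r1 <- r3,r2: IF@4 ID@7 stall=0 (-) EX@8 MEM@9 WB@10
I4 ld r1 <- r3: IF@7 ID@8 stall=0 (-) EX@9 MEM@10 WB@11

Answer: 11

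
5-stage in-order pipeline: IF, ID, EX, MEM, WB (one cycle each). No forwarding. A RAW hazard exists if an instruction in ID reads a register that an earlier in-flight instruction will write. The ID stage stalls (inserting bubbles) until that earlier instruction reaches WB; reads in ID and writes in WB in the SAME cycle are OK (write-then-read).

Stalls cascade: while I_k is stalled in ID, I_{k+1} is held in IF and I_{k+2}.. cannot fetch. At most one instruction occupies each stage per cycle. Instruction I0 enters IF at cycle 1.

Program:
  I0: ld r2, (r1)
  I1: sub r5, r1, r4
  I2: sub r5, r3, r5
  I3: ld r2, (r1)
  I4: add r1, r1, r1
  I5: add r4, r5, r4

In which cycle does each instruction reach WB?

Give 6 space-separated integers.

Answer: 5 6 9 10 11 12

Derivation:
I0 ld r2 <- r1: IF@1 ID@2 stall=0 (-) EX@3 MEM@4 WB@5
I1 sub r5 <- r1,r4: IF@2 ID@3 stall=0 (-) EX@4 MEM@5 WB@6
I2 sub r5 <- r3,r5: IF@3 ID@4 stall=2 (RAW on I1.r5 (WB@6)) EX@7 MEM@8 WB@9
I3 ld r2 <- r1: IF@4 ID@7 stall=0 (-) EX@8 MEM@9 WB@10
I4 add r1 <- r1,r1: IF@7 ID@8 stall=0 (-) EX@9 MEM@10 WB@11
I5 add r4 <- r5,r4: IF@8 ID@9 stall=0 (-) EX@10 MEM@11 WB@12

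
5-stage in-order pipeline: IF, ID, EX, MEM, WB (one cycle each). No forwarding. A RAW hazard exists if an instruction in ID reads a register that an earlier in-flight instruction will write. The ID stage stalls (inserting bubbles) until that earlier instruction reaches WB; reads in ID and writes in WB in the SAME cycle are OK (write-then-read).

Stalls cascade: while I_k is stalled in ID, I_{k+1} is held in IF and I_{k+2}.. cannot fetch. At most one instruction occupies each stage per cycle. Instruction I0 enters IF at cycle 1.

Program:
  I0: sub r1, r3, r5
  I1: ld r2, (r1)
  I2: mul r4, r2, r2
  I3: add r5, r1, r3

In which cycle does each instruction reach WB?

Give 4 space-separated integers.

Answer: 5 8 11 12

Derivation:
I0 sub r1 <- r3,r5: IF@1 ID@2 stall=0 (-) EX@3 MEM@4 WB@5
I1 ld r2 <- r1: IF@2 ID@3 stall=2 (RAW on I0.r1 (WB@5)) EX@6 MEM@7 WB@8
I2 mul r4 <- r2,r2: IF@3 ID@6 stall=2 (RAW on I1.r2 (WB@8)) EX@9 MEM@10 WB@11
I3 add r5 <- r1,r3: IF@6 ID@9 stall=0 (-) EX@10 MEM@11 WB@12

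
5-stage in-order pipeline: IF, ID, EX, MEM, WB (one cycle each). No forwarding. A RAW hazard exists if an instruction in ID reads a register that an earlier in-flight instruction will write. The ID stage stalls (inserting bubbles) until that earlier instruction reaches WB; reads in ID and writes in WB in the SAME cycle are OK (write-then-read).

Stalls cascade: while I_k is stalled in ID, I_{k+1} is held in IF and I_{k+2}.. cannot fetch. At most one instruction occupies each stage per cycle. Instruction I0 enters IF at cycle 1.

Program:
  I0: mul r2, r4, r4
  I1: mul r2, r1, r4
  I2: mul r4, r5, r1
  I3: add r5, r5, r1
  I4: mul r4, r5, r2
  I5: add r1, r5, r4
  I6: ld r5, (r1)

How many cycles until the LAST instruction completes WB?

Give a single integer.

I0 mul r2 <- r4,r4: IF@1 ID@2 stall=0 (-) EX@3 MEM@4 WB@5
I1 mul r2 <- r1,r4: IF@2 ID@3 stall=0 (-) EX@4 MEM@5 WB@6
I2 mul r4 <- r5,r1: IF@3 ID@4 stall=0 (-) EX@5 MEM@6 WB@7
I3 add r5 <- r5,r1: IF@4 ID@5 stall=0 (-) EX@6 MEM@7 WB@8
I4 mul r4 <- r5,r2: IF@5 ID@6 stall=2 (RAW on I3.r5 (WB@8)) EX@9 MEM@10 WB@11
I5 add r1 <- r5,r4: IF@6 ID@9 stall=2 (RAW on I4.r4 (WB@11)) EX@12 MEM@13 WB@14
I6 ld r5 <- r1: IF@9 ID@12 stall=2 (RAW on I5.r1 (WB@14)) EX@15 MEM@16 WB@17

Answer: 17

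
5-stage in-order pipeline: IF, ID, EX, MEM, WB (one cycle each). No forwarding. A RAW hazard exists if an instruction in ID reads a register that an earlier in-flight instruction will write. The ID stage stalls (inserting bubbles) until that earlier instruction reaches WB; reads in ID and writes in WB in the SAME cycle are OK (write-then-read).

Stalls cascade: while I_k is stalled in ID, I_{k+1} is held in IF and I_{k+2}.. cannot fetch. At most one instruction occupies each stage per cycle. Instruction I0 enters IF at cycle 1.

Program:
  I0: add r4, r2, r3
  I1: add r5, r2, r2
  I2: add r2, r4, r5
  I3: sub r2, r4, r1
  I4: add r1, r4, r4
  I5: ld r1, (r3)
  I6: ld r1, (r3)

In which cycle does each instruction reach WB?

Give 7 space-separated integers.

I0 add r4 <- r2,r3: IF@1 ID@2 stall=0 (-) EX@3 MEM@4 WB@5
I1 add r5 <- r2,r2: IF@2 ID@3 stall=0 (-) EX@4 MEM@5 WB@6
I2 add r2 <- r4,r5: IF@3 ID@4 stall=2 (RAW on I1.r5 (WB@6)) EX@7 MEM@8 WB@9
I3 sub r2 <- r4,r1: IF@4 ID@7 stall=0 (-) EX@8 MEM@9 WB@10
I4 add r1 <- r4,r4: IF@7 ID@8 stall=0 (-) EX@9 MEM@10 WB@11
I5 ld r1 <- r3: IF@8 ID@9 stall=0 (-) EX@10 MEM@11 WB@12
I6 ld r1 <- r3: IF@9 ID@10 stall=0 (-) EX@11 MEM@12 WB@13

Answer: 5 6 9 10 11 12 13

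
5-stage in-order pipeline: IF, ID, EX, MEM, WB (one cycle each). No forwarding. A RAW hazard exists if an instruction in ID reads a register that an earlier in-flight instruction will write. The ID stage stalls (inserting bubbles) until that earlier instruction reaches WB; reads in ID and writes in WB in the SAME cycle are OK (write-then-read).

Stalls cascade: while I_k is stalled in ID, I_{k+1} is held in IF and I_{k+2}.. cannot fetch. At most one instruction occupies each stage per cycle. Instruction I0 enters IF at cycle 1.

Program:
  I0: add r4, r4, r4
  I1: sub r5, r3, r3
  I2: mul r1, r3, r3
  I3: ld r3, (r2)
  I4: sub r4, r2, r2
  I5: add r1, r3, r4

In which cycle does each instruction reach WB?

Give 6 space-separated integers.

I0 add r4 <- r4,r4: IF@1 ID@2 stall=0 (-) EX@3 MEM@4 WB@5
I1 sub r5 <- r3,r3: IF@2 ID@3 stall=0 (-) EX@4 MEM@5 WB@6
I2 mul r1 <- r3,r3: IF@3 ID@4 stall=0 (-) EX@5 MEM@6 WB@7
I3 ld r3 <- r2: IF@4 ID@5 stall=0 (-) EX@6 MEM@7 WB@8
I4 sub r4 <- r2,r2: IF@5 ID@6 stall=0 (-) EX@7 MEM@8 WB@9
I5 add r1 <- r3,r4: IF@6 ID@7 stall=2 (RAW on I4.r4 (WB@9)) EX@10 MEM@11 WB@12

Answer: 5 6 7 8 9 12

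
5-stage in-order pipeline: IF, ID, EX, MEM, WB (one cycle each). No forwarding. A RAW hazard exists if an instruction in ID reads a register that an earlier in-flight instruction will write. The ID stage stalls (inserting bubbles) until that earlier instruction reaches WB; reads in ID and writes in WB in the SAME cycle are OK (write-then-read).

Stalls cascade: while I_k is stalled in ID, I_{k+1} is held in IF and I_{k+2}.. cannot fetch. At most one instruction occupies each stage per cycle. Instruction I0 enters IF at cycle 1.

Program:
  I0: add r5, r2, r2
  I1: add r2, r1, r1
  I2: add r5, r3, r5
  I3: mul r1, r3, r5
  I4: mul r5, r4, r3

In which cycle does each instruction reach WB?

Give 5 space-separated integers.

I0 add r5 <- r2,r2: IF@1 ID@2 stall=0 (-) EX@3 MEM@4 WB@5
I1 add r2 <- r1,r1: IF@2 ID@3 stall=0 (-) EX@4 MEM@5 WB@6
I2 add r5 <- r3,r5: IF@3 ID@4 stall=1 (RAW on I0.r5 (WB@5)) EX@6 MEM@7 WB@8
I3 mul r1 <- r3,r5: IF@4 ID@6 stall=2 (RAW on I2.r5 (WB@8)) EX@9 MEM@10 WB@11
I4 mul r5 <- r4,r3: IF@6 ID@9 stall=0 (-) EX@10 MEM@11 WB@12

Answer: 5 6 8 11 12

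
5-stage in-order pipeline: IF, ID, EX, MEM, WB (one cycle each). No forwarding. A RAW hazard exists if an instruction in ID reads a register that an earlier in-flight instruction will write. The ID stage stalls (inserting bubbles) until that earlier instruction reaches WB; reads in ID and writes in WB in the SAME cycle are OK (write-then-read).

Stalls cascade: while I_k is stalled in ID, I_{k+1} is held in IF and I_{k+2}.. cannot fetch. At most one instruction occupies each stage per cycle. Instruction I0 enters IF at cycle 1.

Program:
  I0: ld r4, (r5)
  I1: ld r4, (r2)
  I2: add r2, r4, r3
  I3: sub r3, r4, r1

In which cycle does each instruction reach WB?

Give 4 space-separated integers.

I0 ld r4 <- r5: IF@1 ID@2 stall=0 (-) EX@3 MEM@4 WB@5
I1 ld r4 <- r2: IF@2 ID@3 stall=0 (-) EX@4 MEM@5 WB@6
I2 add r2 <- r4,r3: IF@3 ID@4 stall=2 (RAW on I1.r4 (WB@6)) EX@7 MEM@8 WB@9
I3 sub r3 <- r4,r1: IF@4 ID@7 stall=0 (-) EX@8 MEM@9 WB@10

Answer: 5 6 9 10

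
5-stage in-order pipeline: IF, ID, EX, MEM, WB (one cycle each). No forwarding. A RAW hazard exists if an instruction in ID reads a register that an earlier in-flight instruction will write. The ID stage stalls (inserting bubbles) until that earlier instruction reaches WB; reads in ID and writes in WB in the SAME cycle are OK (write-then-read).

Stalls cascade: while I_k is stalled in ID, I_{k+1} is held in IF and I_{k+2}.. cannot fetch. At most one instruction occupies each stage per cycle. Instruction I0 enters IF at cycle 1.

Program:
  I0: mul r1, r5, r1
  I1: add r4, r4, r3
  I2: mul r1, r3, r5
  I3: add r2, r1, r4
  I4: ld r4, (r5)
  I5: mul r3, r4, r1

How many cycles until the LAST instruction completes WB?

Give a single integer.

Answer: 14

Derivation:
I0 mul r1 <- r5,r1: IF@1 ID@2 stall=0 (-) EX@3 MEM@4 WB@5
I1 add r4 <- r4,r3: IF@2 ID@3 stall=0 (-) EX@4 MEM@5 WB@6
I2 mul r1 <- r3,r5: IF@3 ID@4 stall=0 (-) EX@5 MEM@6 WB@7
I3 add r2 <- r1,r4: IF@4 ID@5 stall=2 (RAW on I2.r1 (WB@7)) EX@8 MEM@9 WB@10
I4 ld r4 <- r5: IF@5 ID@8 stall=0 (-) EX@9 MEM@10 WB@11
I5 mul r3 <- r4,r1: IF@8 ID@9 stall=2 (RAW on I4.r4 (WB@11)) EX@12 MEM@13 WB@14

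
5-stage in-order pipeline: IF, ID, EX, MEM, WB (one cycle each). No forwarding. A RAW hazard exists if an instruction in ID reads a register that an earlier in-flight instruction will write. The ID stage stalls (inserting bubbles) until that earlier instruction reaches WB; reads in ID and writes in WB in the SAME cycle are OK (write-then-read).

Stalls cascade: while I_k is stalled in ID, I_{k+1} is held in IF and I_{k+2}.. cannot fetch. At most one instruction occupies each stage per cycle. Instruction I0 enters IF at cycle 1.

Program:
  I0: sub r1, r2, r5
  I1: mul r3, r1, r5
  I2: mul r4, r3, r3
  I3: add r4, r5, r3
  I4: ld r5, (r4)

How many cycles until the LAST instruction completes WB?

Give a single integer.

Answer: 15

Derivation:
I0 sub r1 <- r2,r5: IF@1 ID@2 stall=0 (-) EX@3 MEM@4 WB@5
I1 mul r3 <- r1,r5: IF@2 ID@3 stall=2 (RAW on I0.r1 (WB@5)) EX@6 MEM@7 WB@8
I2 mul r4 <- r3,r3: IF@3 ID@6 stall=2 (RAW on I1.r3 (WB@8)) EX@9 MEM@10 WB@11
I3 add r4 <- r5,r3: IF@6 ID@9 stall=0 (-) EX@10 MEM@11 WB@12
I4 ld r5 <- r4: IF@9 ID@10 stall=2 (RAW on I3.r4 (WB@12)) EX@13 MEM@14 WB@15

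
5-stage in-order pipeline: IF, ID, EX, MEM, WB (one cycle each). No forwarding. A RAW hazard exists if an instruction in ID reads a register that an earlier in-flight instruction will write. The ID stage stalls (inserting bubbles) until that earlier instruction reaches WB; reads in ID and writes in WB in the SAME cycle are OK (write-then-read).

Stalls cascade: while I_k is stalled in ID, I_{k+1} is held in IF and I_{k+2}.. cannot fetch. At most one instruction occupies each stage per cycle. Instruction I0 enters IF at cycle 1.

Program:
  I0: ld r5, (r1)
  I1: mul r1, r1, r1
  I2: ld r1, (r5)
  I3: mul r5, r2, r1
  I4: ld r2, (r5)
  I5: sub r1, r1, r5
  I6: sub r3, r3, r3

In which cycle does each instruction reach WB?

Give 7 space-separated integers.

I0 ld r5 <- r1: IF@1 ID@2 stall=0 (-) EX@3 MEM@4 WB@5
I1 mul r1 <- r1,r1: IF@2 ID@3 stall=0 (-) EX@4 MEM@5 WB@6
I2 ld r1 <- r5: IF@3 ID@4 stall=1 (RAW on I0.r5 (WB@5)) EX@6 MEM@7 WB@8
I3 mul r5 <- r2,r1: IF@4 ID@6 stall=2 (RAW on I2.r1 (WB@8)) EX@9 MEM@10 WB@11
I4 ld r2 <- r5: IF@6 ID@9 stall=2 (RAW on I3.r5 (WB@11)) EX@12 MEM@13 WB@14
I5 sub r1 <- r1,r5: IF@9 ID@12 stall=0 (-) EX@13 MEM@14 WB@15
I6 sub r3 <- r3,r3: IF@12 ID@13 stall=0 (-) EX@14 MEM@15 WB@16

Answer: 5 6 8 11 14 15 16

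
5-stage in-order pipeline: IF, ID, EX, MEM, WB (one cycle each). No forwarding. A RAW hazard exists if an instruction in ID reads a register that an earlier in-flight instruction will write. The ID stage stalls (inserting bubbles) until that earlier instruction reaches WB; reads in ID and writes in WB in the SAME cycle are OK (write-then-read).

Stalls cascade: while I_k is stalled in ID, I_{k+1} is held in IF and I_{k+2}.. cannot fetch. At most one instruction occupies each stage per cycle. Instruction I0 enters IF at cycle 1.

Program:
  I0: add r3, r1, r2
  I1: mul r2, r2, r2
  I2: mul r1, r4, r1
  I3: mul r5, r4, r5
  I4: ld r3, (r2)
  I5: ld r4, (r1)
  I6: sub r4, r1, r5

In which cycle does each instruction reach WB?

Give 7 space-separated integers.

I0 add r3 <- r1,r2: IF@1 ID@2 stall=0 (-) EX@3 MEM@4 WB@5
I1 mul r2 <- r2,r2: IF@2 ID@3 stall=0 (-) EX@4 MEM@5 WB@6
I2 mul r1 <- r4,r1: IF@3 ID@4 stall=0 (-) EX@5 MEM@6 WB@7
I3 mul r5 <- r4,r5: IF@4 ID@5 stall=0 (-) EX@6 MEM@7 WB@8
I4 ld r3 <- r2: IF@5 ID@6 stall=0 (-) EX@7 MEM@8 WB@9
I5 ld r4 <- r1: IF@6 ID@7 stall=0 (-) EX@8 MEM@9 WB@10
I6 sub r4 <- r1,r5: IF@7 ID@8 stall=0 (-) EX@9 MEM@10 WB@11

Answer: 5 6 7 8 9 10 11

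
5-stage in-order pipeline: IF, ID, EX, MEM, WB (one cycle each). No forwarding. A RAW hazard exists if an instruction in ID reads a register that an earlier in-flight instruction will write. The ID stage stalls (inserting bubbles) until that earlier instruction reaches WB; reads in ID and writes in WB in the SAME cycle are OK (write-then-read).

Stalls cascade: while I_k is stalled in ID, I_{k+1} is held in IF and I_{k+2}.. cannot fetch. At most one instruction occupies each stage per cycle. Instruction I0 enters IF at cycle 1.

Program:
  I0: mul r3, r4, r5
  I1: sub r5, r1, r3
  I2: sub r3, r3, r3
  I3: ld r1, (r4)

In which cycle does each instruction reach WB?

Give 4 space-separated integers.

Answer: 5 8 9 10

Derivation:
I0 mul r3 <- r4,r5: IF@1 ID@2 stall=0 (-) EX@3 MEM@4 WB@5
I1 sub r5 <- r1,r3: IF@2 ID@3 stall=2 (RAW on I0.r3 (WB@5)) EX@6 MEM@7 WB@8
I2 sub r3 <- r3,r3: IF@3 ID@6 stall=0 (-) EX@7 MEM@8 WB@9
I3 ld r1 <- r4: IF@6 ID@7 stall=0 (-) EX@8 MEM@9 WB@10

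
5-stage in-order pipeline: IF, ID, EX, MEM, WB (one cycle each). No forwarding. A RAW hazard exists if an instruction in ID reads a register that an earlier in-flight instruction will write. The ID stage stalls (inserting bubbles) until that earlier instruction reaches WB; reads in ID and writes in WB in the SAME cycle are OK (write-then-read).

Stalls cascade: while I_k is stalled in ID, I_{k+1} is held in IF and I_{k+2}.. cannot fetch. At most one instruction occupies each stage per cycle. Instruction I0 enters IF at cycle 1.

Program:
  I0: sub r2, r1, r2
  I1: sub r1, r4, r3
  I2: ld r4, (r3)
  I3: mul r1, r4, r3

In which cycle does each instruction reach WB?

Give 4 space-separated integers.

I0 sub r2 <- r1,r2: IF@1 ID@2 stall=0 (-) EX@3 MEM@4 WB@5
I1 sub r1 <- r4,r3: IF@2 ID@3 stall=0 (-) EX@4 MEM@5 WB@6
I2 ld r4 <- r3: IF@3 ID@4 stall=0 (-) EX@5 MEM@6 WB@7
I3 mul r1 <- r4,r3: IF@4 ID@5 stall=2 (RAW on I2.r4 (WB@7)) EX@8 MEM@9 WB@10

Answer: 5 6 7 10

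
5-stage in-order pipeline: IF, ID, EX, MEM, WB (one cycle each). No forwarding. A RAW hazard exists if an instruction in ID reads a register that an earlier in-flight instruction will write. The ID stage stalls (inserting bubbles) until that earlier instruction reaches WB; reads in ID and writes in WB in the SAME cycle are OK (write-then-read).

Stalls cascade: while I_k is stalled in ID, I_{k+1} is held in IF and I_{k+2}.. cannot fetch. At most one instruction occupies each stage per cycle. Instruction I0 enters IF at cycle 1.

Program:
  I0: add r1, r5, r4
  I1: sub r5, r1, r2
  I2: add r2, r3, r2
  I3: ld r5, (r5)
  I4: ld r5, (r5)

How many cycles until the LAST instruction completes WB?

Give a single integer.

I0 add r1 <- r5,r4: IF@1 ID@2 stall=0 (-) EX@3 MEM@4 WB@5
I1 sub r5 <- r1,r2: IF@2 ID@3 stall=2 (RAW on I0.r1 (WB@5)) EX@6 MEM@7 WB@8
I2 add r2 <- r3,r2: IF@3 ID@6 stall=0 (-) EX@7 MEM@8 WB@9
I3 ld r5 <- r5: IF@6 ID@7 stall=1 (RAW on I1.r5 (WB@8)) EX@9 MEM@10 WB@11
I4 ld r5 <- r5: IF@7 ID@9 stall=2 (RAW on I3.r5 (WB@11)) EX@12 MEM@13 WB@14

Answer: 14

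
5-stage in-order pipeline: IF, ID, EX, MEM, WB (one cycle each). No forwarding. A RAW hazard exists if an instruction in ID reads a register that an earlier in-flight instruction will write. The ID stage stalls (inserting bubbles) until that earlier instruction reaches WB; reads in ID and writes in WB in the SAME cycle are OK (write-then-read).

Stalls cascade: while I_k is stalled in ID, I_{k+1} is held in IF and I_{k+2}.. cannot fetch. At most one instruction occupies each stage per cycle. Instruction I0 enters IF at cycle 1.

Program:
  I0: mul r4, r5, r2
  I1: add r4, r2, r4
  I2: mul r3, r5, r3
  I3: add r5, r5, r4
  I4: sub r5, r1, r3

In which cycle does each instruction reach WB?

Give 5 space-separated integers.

Answer: 5 8 9 11 12

Derivation:
I0 mul r4 <- r5,r2: IF@1 ID@2 stall=0 (-) EX@3 MEM@4 WB@5
I1 add r4 <- r2,r4: IF@2 ID@3 stall=2 (RAW on I0.r4 (WB@5)) EX@6 MEM@7 WB@8
I2 mul r3 <- r5,r3: IF@3 ID@6 stall=0 (-) EX@7 MEM@8 WB@9
I3 add r5 <- r5,r4: IF@6 ID@7 stall=1 (RAW on I1.r4 (WB@8)) EX@9 MEM@10 WB@11
I4 sub r5 <- r1,r3: IF@7 ID@9 stall=0 (-) EX@10 MEM@11 WB@12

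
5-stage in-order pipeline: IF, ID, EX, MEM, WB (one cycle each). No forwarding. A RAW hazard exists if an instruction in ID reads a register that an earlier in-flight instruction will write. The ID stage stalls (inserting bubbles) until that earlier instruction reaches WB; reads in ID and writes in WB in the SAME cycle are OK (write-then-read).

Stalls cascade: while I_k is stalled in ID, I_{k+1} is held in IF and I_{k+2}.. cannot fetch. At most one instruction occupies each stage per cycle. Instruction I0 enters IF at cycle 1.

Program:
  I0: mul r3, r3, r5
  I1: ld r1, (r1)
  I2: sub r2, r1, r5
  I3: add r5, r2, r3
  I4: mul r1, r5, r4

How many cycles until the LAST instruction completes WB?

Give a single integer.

Answer: 15

Derivation:
I0 mul r3 <- r3,r5: IF@1 ID@2 stall=0 (-) EX@3 MEM@4 WB@5
I1 ld r1 <- r1: IF@2 ID@3 stall=0 (-) EX@4 MEM@5 WB@6
I2 sub r2 <- r1,r5: IF@3 ID@4 stall=2 (RAW on I1.r1 (WB@6)) EX@7 MEM@8 WB@9
I3 add r5 <- r2,r3: IF@4 ID@7 stall=2 (RAW on I2.r2 (WB@9)) EX@10 MEM@11 WB@12
I4 mul r1 <- r5,r4: IF@7 ID@10 stall=2 (RAW on I3.r5 (WB@12)) EX@13 MEM@14 WB@15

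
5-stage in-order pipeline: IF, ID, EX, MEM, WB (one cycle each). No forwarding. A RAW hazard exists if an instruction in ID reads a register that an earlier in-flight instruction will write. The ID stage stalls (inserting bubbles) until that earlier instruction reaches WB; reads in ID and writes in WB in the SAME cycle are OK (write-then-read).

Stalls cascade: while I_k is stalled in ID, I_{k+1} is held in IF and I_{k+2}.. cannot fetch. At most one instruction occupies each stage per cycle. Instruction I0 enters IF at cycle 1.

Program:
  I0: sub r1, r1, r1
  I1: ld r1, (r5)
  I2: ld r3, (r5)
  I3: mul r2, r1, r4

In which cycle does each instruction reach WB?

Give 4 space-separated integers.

Answer: 5 6 7 9

Derivation:
I0 sub r1 <- r1,r1: IF@1 ID@2 stall=0 (-) EX@3 MEM@4 WB@5
I1 ld r1 <- r5: IF@2 ID@3 stall=0 (-) EX@4 MEM@5 WB@6
I2 ld r3 <- r5: IF@3 ID@4 stall=0 (-) EX@5 MEM@6 WB@7
I3 mul r2 <- r1,r4: IF@4 ID@5 stall=1 (RAW on I1.r1 (WB@6)) EX@7 MEM@8 WB@9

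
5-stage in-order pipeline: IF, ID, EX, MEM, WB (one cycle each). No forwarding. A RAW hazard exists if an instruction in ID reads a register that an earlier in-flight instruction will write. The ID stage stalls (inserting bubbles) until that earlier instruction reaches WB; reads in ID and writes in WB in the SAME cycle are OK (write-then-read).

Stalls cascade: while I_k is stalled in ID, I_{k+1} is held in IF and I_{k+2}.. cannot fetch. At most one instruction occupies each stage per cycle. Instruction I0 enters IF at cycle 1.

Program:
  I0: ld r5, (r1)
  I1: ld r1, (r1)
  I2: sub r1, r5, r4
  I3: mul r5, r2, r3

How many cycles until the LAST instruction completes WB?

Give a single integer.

I0 ld r5 <- r1: IF@1 ID@2 stall=0 (-) EX@3 MEM@4 WB@5
I1 ld r1 <- r1: IF@2 ID@3 stall=0 (-) EX@4 MEM@5 WB@6
I2 sub r1 <- r5,r4: IF@3 ID@4 stall=1 (RAW on I0.r5 (WB@5)) EX@6 MEM@7 WB@8
I3 mul r5 <- r2,r3: IF@4 ID@6 stall=0 (-) EX@7 MEM@8 WB@9

Answer: 9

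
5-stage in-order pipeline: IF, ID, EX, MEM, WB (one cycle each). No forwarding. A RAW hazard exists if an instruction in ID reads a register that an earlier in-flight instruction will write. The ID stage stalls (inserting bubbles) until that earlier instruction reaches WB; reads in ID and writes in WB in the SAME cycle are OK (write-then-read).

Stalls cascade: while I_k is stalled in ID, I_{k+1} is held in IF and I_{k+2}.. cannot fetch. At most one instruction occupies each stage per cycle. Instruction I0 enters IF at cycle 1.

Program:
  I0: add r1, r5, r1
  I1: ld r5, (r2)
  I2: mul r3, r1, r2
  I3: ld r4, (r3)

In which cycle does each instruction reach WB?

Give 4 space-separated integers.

I0 add r1 <- r5,r1: IF@1 ID@2 stall=0 (-) EX@3 MEM@4 WB@5
I1 ld r5 <- r2: IF@2 ID@3 stall=0 (-) EX@4 MEM@5 WB@6
I2 mul r3 <- r1,r2: IF@3 ID@4 stall=1 (RAW on I0.r1 (WB@5)) EX@6 MEM@7 WB@8
I3 ld r4 <- r3: IF@4 ID@6 stall=2 (RAW on I2.r3 (WB@8)) EX@9 MEM@10 WB@11

Answer: 5 6 8 11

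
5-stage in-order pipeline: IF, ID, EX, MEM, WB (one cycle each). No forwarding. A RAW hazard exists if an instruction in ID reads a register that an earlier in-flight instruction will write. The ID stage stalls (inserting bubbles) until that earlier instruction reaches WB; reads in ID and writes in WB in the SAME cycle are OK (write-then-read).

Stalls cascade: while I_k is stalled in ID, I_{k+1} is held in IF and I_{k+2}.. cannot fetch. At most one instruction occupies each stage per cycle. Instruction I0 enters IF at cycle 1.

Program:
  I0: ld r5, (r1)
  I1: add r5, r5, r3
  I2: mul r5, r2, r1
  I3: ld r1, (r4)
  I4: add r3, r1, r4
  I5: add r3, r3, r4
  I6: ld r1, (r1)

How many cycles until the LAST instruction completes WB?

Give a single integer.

Answer: 17

Derivation:
I0 ld r5 <- r1: IF@1 ID@2 stall=0 (-) EX@3 MEM@4 WB@5
I1 add r5 <- r5,r3: IF@2 ID@3 stall=2 (RAW on I0.r5 (WB@5)) EX@6 MEM@7 WB@8
I2 mul r5 <- r2,r1: IF@3 ID@6 stall=0 (-) EX@7 MEM@8 WB@9
I3 ld r1 <- r4: IF@6 ID@7 stall=0 (-) EX@8 MEM@9 WB@10
I4 add r3 <- r1,r4: IF@7 ID@8 stall=2 (RAW on I3.r1 (WB@10)) EX@11 MEM@12 WB@13
I5 add r3 <- r3,r4: IF@8 ID@11 stall=2 (RAW on I4.r3 (WB@13)) EX@14 MEM@15 WB@16
I6 ld r1 <- r1: IF@11 ID@14 stall=0 (-) EX@15 MEM@16 WB@17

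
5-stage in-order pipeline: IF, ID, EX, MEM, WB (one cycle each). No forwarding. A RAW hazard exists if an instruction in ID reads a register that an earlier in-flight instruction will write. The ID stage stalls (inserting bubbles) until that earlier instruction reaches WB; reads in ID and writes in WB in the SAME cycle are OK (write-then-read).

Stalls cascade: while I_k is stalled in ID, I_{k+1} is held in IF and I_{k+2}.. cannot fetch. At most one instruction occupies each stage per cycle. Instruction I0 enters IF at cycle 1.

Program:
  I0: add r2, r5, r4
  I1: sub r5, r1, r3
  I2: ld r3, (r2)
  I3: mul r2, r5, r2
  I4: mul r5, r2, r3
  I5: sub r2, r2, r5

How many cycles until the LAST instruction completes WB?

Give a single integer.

I0 add r2 <- r5,r4: IF@1 ID@2 stall=0 (-) EX@3 MEM@4 WB@5
I1 sub r5 <- r1,r3: IF@2 ID@3 stall=0 (-) EX@4 MEM@5 WB@6
I2 ld r3 <- r2: IF@3 ID@4 stall=1 (RAW on I0.r2 (WB@5)) EX@6 MEM@7 WB@8
I3 mul r2 <- r5,r2: IF@4 ID@6 stall=0 (-) EX@7 MEM@8 WB@9
I4 mul r5 <- r2,r3: IF@6 ID@7 stall=2 (RAW on I3.r2 (WB@9)) EX@10 MEM@11 WB@12
I5 sub r2 <- r2,r5: IF@7 ID@10 stall=2 (RAW on I4.r5 (WB@12)) EX@13 MEM@14 WB@15

Answer: 15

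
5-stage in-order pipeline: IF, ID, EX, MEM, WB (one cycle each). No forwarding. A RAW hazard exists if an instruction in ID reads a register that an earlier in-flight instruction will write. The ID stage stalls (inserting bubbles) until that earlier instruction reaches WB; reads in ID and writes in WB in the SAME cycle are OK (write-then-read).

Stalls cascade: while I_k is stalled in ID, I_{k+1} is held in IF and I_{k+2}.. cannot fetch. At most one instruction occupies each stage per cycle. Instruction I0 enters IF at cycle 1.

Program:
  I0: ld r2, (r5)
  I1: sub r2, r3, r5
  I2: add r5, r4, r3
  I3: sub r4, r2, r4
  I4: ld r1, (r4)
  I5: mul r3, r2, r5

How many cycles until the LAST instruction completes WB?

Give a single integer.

Answer: 13

Derivation:
I0 ld r2 <- r5: IF@1 ID@2 stall=0 (-) EX@3 MEM@4 WB@5
I1 sub r2 <- r3,r5: IF@2 ID@3 stall=0 (-) EX@4 MEM@5 WB@6
I2 add r5 <- r4,r3: IF@3 ID@4 stall=0 (-) EX@5 MEM@6 WB@7
I3 sub r4 <- r2,r4: IF@4 ID@5 stall=1 (RAW on I1.r2 (WB@6)) EX@7 MEM@8 WB@9
I4 ld r1 <- r4: IF@5 ID@7 stall=2 (RAW on I3.r4 (WB@9)) EX@10 MEM@11 WB@12
I5 mul r3 <- r2,r5: IF@7 ID@10 stall=0 (-) EX@11 MEM@12 WB@13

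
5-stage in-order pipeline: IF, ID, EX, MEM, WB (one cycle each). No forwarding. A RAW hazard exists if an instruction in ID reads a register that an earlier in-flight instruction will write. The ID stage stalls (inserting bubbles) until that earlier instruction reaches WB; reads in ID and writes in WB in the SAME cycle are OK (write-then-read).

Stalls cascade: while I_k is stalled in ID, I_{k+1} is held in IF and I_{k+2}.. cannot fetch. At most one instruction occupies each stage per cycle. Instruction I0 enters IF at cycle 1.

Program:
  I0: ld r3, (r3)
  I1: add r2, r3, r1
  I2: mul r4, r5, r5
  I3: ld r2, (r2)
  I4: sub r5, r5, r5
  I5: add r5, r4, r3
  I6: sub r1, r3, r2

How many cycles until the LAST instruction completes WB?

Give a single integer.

I0 ld r3 <- r3: IF@1 ID@2 stall=0 (-) EX@3 MEM@4 WB@5
I1 add r2 <- r3,r1: IF@2 ID@3 stall=2 (RAW on I0.r3 (WB@5)) EX@6 MEM@7 WB@8
I2 mul r4 <- r5,r5: IF@3 ID@6 stall=0 (-) EX@7 MEM@8 WB@9
I3 ld r2 <- r2: IF@6 ID@7 stall=1 (RAW on I1.r2 (WB@8)) EX@9 MEM@10 WB@11
I4 sub r5 <- r5,r5: IF@7 ID@9 stall=0 (-) EX@10 MEM@11 WB@12
I5 add r5 <- r4,r3: IF@9 ID@10 stall=0 (-) EX@11 MEM@12 WB@13
I6 sub r1 <- r3,r2: IF@10 ID@11 stall=0 (-) EX@12 MEM@13 WB@14

Answer: 14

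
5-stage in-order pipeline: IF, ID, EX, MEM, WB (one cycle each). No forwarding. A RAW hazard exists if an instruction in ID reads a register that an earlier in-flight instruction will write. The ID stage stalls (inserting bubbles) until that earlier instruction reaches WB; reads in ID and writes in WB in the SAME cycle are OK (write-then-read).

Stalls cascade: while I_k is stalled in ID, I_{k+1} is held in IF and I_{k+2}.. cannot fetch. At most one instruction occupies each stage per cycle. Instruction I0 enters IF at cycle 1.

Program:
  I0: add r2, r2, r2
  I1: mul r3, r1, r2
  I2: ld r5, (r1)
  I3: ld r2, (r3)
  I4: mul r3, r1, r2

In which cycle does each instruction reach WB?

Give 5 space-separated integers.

Answer: 5 8 9 11 14

Derivation:
I0 add r2 <- r2,r2: IF@1 ID@2 stall=0 (-) EX@3 MEM@4 WB@5
I1 mul r3 <- r1,r2: IF@2 ID@3 stall=2 (RAW on I0.r2 (WB@5)) EX@6 MEM@7 WB@8
I2 ld r5 <- r1: IF@3 ID@6 stall=0 (-) EX@7 MEM@8 WB@9
I3 ld r2 <- r3: IF@6 ID@7 stall=1 (RAW on I1.r3 (WB@8)) EX@9 MEM@10 WB@11
I4 mul r3 <- r1,r2: IF@7 ID@9 stall=2 (RAW on I3.r2 (WB@11)) EX@12 MEM@13 WB@14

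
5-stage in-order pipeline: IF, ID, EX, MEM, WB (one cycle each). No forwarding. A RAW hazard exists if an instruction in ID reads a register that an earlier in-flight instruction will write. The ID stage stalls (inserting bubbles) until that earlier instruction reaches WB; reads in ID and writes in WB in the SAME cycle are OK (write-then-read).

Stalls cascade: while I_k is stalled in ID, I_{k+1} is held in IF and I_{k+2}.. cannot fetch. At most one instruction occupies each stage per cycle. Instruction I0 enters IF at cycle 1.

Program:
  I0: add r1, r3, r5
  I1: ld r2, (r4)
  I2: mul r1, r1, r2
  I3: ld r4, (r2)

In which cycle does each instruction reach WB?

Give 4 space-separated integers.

Answer: 5 6 9 10

Derivation:
I0 add r1 <- r3,r5: IF@1 ID@2 stall=0 (-) EX@3 MEM@4 WB@5
I1 ld r2 <- r4: IF@2 ID@3 stall=0 (-) EX@4 MEM@5 WB@6
I2 mul r1 <- r1,r2: IF@3 ID@4 stall=2 (RAW on I1.r2 (WB@6)) EX@7 MEM@8 WB@9
I3 ld r4 <- r2: IF@4 ID@7 stall=0 (-) EX@8 MEM@9 WB@10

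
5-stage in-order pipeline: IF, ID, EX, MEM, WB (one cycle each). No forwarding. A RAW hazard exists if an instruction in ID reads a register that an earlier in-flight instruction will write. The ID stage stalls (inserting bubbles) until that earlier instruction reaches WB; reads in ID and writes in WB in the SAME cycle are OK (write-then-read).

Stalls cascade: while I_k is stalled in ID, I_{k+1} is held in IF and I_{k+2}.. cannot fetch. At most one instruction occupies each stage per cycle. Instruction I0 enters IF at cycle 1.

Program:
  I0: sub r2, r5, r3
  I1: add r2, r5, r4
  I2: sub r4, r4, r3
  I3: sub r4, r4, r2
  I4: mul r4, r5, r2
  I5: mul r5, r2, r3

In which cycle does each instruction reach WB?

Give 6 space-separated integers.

I0 sub r2 <- r5,r3: IF@1 ID@2 stall=0 (-) EX@3 MEM@4 WB@5
I1 add r2 <- r5,r4: IF@2 ID@3 stall=0 (-) EX@4 MEM@5 WB@6
I2 sub r4 <- r4,r3: IF@3 ID@4 stall=0 (-) EX@5 MEM@6 WB@7
I3 sub r4 <- r4,r2: IF@4 ID@5 stall=2 (RAW on I2.r4 (WB@7)) EX@8 MEM@9 WB@10
I4 mul r4 <- r5,r2: IF@5 ID@8 stall=0 (-) EX@9 MEM@10 WB@11
I5 mul r5 <- r2,r3: IF@8 ID@9 stall=0 (-) EX@10 MEM@11 WB@12

Answer: 5 6 7 10 11 12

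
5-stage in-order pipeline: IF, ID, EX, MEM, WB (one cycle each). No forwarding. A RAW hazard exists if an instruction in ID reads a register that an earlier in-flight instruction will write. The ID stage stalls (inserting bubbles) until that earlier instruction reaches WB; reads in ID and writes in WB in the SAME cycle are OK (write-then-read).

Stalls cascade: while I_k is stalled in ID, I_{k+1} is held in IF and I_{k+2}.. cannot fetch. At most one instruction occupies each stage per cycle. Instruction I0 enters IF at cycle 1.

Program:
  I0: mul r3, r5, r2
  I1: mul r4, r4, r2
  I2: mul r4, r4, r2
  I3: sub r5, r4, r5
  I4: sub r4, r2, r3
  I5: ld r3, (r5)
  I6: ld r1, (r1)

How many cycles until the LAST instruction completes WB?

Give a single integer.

I0 mul r3 <- r5,r2: IF@1 ID@2 stall=0 (-) EX@3 MEM@4 WB@5
I1 mul r4 <- r4,r2: IF@2 ID@3 stall=0 (-) EX@4 MEM@5 WB@6
I2 mul r4 <- r4,r2: IF@3 ID@4 stall=2 (RAW on I1.r4 (WB@6)) EX@7 MEM@8 WB@9
I3 sub r5 <- r4,r5: IF@4 ID@7 stall=2 (RAW on I2.r4 (WB@9)) EX@10 MEM@11 WB@12
I4 sub r4 <- r2,r3: IF@7 ID@10 stall=0 (-) EX@11 MEM@12 WB@13
I5 ld r3 <- r5: IF@10 ID@11 stall=1 (RAW on I3.r5 (WB@12)) EX@13 MEM@14 WB@15
I6 ld r1 <- r1: IF@11 ID@13 stall=0 (-) EX@14 MEM@15 WB@16

Answer: 16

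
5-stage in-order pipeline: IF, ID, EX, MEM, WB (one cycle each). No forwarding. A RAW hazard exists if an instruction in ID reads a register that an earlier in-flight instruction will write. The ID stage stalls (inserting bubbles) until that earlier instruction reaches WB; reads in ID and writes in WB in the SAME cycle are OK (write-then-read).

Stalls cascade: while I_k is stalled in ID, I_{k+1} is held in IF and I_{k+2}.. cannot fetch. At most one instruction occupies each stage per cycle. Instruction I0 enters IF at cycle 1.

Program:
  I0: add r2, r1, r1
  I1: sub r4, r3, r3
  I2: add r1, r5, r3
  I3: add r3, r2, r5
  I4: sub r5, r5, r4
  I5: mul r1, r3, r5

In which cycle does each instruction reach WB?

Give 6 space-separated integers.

I0 add r2 <- r1,r1: IF@1 ID@2 stall=0 (-) EX@3 MEM@4 WB@5
I1 sub r4 <- r3,r3: IF@2 ID@3 stall=0 (-) EX@4 MEM@5 WB@6
I2 add r1 <- r5,r3: IF@3 ID@4 stall=0 (-) EX@5 MEM@6 WB@7
I3 add r3 <- r2,r5: IF@4 ID@5 stall=0 (-) EX@6 MEM@7 WB@8
I4 sub r5 <- r5,r4: IF@5 ID@6 stall=0 (-) EX@7 MEM@8 WB@9
I5 mul r1 <- r3,r5: IF@6 ID@7 stall=2 (RAW on I4.r5 (WB@9)) EX@10 MEM@11 WB@12

Answer: 5 6 7 8 9 12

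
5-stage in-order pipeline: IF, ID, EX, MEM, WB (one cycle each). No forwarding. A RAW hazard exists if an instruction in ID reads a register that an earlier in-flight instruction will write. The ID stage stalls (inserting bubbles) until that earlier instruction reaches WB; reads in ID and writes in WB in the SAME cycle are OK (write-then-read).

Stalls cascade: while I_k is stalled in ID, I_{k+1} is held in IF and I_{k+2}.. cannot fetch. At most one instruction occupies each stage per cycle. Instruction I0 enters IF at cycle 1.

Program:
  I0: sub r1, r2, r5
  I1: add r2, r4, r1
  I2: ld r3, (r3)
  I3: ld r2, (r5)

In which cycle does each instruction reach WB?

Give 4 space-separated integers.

I0 sub r1 <- r2,r5: IF@1 ID@2 stall=0 (-) EX@3 MEM@4 WB@5
I1 add r2 <- r4,r1: IF@2 ID@3 stall=2 (RAW on I0.r1 (WB@5)) EX@6 MEM@7 WB@8
I2 ld r3 <- r3: IF@3 ID@6 stall=0 (-) EX@7 MEM@8 WB@9
I3 ld r2 <- r5: IF@6 ID@7 stall=0 (-) EX@8 MEM@9 WB@10

Answer: 5 8 9 10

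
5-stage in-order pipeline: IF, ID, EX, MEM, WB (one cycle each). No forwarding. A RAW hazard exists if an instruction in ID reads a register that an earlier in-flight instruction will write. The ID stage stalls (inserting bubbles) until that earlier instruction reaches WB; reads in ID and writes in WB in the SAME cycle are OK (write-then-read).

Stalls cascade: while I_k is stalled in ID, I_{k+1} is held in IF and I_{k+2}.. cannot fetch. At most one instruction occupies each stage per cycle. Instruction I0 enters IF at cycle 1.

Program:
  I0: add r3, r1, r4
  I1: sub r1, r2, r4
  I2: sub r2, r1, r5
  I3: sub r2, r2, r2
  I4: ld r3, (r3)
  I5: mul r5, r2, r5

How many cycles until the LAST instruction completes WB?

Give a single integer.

Answer: 15

Derivation:
I0 add r3 <- r1,r4: IF@1 ID@2 stall=0 (-) EX@3 MEM@4 WB@5
I1 sub r1 <- r2,r4: IF@2 ID@3 stall=0 (-) EX@4 MEM@5 WB@6
I2 sub r2 <- r1,r5: IF@3 ID@4 stall=2 (RAW on I1.r1 (WB@6)) EX@7 MEM@8 WB@9
I3 sub r2 <- r2,r2: IF@4 ID@7 stall=2 (RAW on I2.r2 (WB@9)) EX@10 MEM@11 WB@12
I4 ld r3 <- r3: IF@7 ID@10 stall=0 (-) EX@11 MEM@12 WB@13
I5 mul r5 <- r2,r5: IF@10 ID@11 stall=1 (RAW on I3.r2 (WB@12)) EX@13 MEM@14 WB@15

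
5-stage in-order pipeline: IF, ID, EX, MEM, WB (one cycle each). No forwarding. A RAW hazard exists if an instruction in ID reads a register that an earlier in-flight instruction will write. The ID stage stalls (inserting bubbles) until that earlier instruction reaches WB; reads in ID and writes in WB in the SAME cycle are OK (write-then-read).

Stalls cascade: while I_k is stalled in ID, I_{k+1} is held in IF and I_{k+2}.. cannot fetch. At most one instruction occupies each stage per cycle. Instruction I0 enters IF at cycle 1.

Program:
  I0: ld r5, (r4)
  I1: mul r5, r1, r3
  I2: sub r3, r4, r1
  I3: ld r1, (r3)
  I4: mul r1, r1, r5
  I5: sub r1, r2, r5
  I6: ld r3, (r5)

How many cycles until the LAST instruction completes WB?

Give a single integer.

I0 ld r5 <- r4: IF@1 ID@2 stall=0 (-) EX@3 MEM@4 WB@5
I1 mul r5 <- r1,r3: IF@2 ID@3 stall=0 (-) EX@4 MEM@5 WB@6
I2 sub r3 <- r4,r1: IF@3 ID@4 stall=0 (-) EX@5 MEM@6 WB@7
I3 ld r1 <- r3: IF@4 ID@5 stall=2 (RAW on I2.r3 (WB@7)) EX@8 MEM@9 WB@10
I4 mul r1 <- r1,r5: IF@5 ID@8 stall=2 (RAW on I3.r1 (WB@10)) EX@11 MEM@12 WB@13
I5 sub r1 <- r2,r5: IF@8 ID@11 stall=0 (-) EX@12 MEM@13 WB@14
I6 ld r3 <- r5: IF@11 ID@12 stall=0 (-) EX@13 MEM@14 WB@15

Answer: 15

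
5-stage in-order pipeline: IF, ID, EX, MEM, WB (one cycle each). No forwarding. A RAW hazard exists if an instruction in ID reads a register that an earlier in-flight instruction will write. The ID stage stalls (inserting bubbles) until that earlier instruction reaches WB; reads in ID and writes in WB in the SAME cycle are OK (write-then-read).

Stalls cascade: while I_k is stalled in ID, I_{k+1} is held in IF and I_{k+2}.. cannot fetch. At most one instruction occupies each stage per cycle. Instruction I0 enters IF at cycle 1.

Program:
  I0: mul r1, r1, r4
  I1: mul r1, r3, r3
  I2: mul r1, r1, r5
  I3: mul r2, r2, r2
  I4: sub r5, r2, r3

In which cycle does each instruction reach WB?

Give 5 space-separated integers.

Answer: 5 6 9 10 13

Derivation:
I0 mul r1 <- r1,r4: IF@1 ID@2 stall=0 (-) EX@3 MEM@4 WB@5
I1 mul r1 <- r3,r3: IF@2 ID@3 stall=0 (-) EX@4 MEM@5 WB@6
I2 mul r1 <- r1,r5: IF@3 ID@4 stall=2 (RAW on I1.r1 (WB@6)) EX@7 MEM@8 WB@9
I3 mul r2 <- r2,r2: IF@4 ID@7 stall=0 (-) EX@8 MEM@9 WB@10
I4 sub r5 <- r2,r3: IF@7 ID@8 stall=2 (RAW on I3.r2 (WB@10)) EX@11 MEM@12 WB@13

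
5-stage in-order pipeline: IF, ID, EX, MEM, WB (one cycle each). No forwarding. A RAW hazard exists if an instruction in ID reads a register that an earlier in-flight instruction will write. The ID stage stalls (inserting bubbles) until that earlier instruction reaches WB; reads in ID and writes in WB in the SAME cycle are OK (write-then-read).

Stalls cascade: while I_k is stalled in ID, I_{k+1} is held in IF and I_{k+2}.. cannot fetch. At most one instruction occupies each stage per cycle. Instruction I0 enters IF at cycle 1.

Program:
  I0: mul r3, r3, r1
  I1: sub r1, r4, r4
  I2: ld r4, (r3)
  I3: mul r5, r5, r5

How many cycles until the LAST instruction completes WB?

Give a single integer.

Answer: 9

Derivation:
I0 mul r3 <- r3,r1: IF@1 ID@2 stall=0 (-) EX@3 MEM@4 WB@5
I1 sub r1 <- r4,r4: IF@2 ID@3 stall=0 (-) EX@4 MEM@5 WB@6
I2 ld r4 <- r3: IF@3 ID@4 stall=1 (RAW on I0.r3 (WB@5)) EX@6 MEM@7 WB@8
I3 mul r5 <- r5,r5: IF@4 ID@6 stall=0 (-) EX@7 MEM@8 WB@9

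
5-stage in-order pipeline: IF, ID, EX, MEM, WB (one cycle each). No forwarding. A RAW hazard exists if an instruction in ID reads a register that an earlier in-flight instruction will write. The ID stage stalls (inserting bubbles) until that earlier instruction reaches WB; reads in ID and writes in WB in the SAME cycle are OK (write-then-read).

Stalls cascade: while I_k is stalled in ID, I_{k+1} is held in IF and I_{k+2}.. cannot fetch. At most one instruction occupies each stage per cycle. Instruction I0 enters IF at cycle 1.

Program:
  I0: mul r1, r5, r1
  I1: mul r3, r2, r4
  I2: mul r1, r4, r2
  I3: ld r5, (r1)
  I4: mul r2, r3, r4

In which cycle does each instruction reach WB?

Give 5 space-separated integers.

Answer: 5 6 7 10 11

Derivation:
I0 mul r1 <- r5,r1: IF@1 ID@2 stall=0 (-) EX@3 MEM@4 WB@5
I1 mul r3 <- r2,r4: IF@2 ID@3 stall=0 (-) EX@4 MEM@5 WB@6
I2 mul r1 <- r4,r2: IF@3 ID@4 stall=0 (-) EX@5 MEM@6 WB@7
I3 ld r5 <- r1: IF@4 ID@5 stall=2 (RAW on I2.r1 (WB@7)) EX@8 MEM@9 WB@10
I4 mul r2 <- r3,r4: IF@5 ID@8 stall=0 (-) EX@9 MEM@10 WB@11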